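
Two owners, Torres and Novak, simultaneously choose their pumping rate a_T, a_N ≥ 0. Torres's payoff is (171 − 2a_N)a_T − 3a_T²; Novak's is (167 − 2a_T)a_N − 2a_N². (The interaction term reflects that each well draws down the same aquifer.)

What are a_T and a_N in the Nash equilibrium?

17.5, 33

Expanding Torres's payoff: 171a_T − 2a_Na_T − 3a_T².
∂π/∂a_T = 171 − 2a_N − 6a_T = 0, so a_T = 28.5 − (1/3)a_N.
Likewise for Novak: a_N = 41.75 − 0.5a_T.
Solving the two reaction functions simultaneously: (1 − (−1/3)(−0.5))a_T = 28.5 − (1/3)·41.75, so (5/6)a_T = 175/12 and a_T = 17.5.
Then a_N = 41.75 − 0.5·17.5 = 33.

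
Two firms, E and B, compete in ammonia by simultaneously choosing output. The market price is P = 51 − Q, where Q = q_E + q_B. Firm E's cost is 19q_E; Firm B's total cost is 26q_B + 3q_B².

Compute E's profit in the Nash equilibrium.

Firm E's profit: π = q_E(51 − (q_E + q_B)) − 19q_E.
∂π/∂q_E = 32 − 2q_E − q_B = 0, so q_E = 16 − 0.5q_B.
For B: ∂π/∂q_B = 25 − 8q_B − q_E = 0 ⇒ q_B = 3.125 − 0.125q_E.
Substituting the second reaction function into the first: q_E = 16 − 0.5(3.125 − 0.125q_E), which gives 0.9375q_E = 14.4375 ⇒ q_E = 15.4.
Then q_B = 3.125 − 0.125·15.4 = 1.2.
Price P = 51 − 16.6 = 34.4.
E's profit: (34.4 − 19)·15.4 = 237.16.

237.16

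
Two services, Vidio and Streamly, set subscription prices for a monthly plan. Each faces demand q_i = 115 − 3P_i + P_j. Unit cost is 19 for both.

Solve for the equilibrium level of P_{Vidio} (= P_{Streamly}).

Vidio's profit: π = (P_{Vidio} − 19)(115 − 3P_{Vidio} + P_{Streamly}).
∂π/∂P_{Vidio} = 172 − 6P_{Vidio} + P_{Streamly} = 0 ⇒ P_{Vidio} = 86/3 + (1/6)P_{Streamly}.
The game is symmetric, so in equilibrium P_{Streamly} = P_{Vidio}: the reaction function gives (5/6)P_{Vidio} = 86/3, hence P_{Vidio} = 34.4.

34.4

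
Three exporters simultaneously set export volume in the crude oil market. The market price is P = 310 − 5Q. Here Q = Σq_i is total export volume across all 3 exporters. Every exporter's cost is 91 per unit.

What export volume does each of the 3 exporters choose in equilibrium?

A representative exporter's profit is π_i = q_i(310 − 5Q) − 91q_i, with Q = q_i + Σ_{j≠i} q_j.
First-order condition: 219 − 10q_i − 5Σ_{j≠i} q_j = 0.
Imposing symmetry (q_j = q for all j) turns Σ_{j≠i} q_j into 2q, so 219 = 20q and q = 10.95.

10.95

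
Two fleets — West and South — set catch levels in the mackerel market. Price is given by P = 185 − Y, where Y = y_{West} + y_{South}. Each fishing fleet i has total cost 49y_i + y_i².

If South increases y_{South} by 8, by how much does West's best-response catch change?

Fishing fleet West's profit: π = y_{West}(185 − (y_{West} + y_{South})) − 49y_{West} − y_{West}².
∂π/∂y_{West} = 136 − 4y_{West} − y_{South} = 0, so y_{West} = 34 − 0.25y_{South}.
The reaction-function slope is −0.25, so an 8-unit rise in y_{South} moves y_{West} by −0.25 × 8 = −2. West's best response falls — the actions are strategic substitutes.

-2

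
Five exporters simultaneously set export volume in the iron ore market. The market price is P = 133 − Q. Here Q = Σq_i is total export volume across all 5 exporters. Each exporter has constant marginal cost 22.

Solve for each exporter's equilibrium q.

A representative exporter's profit is π_i = q_i(133 − Q) − 22q_i, with Q = q_i + Σ_{j≠i} q_j.
First-order condition: 111 − 2q_i − Σ_{j≠i} q_j = 0.
With identical exporters, set every q_j = q: then 111 − 2q − 4q = 0, i.e. q = 111/6 = 18.5.

18.5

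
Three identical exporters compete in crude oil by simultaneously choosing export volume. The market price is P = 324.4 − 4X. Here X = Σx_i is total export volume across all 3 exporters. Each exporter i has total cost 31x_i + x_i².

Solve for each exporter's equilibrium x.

16.3

A representative exporter's profit is π_i = x_i(324.4 − 4X) − 31x_i − x_i², with X = x_i + Σ_{j≠i} x_j.
First-order condition: 293.4 − 10x_i − 4Σ_{j≠i} x_j = 0.
With identical exporters, set every x_j = x: then 293.4 − 10x − 8x = 0, i.e. x = 293.4/18 = 16.3.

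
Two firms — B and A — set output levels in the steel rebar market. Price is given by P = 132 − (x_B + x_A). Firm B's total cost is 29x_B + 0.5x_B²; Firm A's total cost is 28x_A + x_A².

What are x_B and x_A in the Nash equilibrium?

Firm B's profit: π = x_B(132 − (x_B + x_A)) − 29x_B − 0.5x_B².
∂π/∂x_B = 103 − 3x_B − x_A = 0, so x_B = 103/3 − (1/3)x_A.
For A: ∂π/∂x_A = 104 − 4x_A − x_B = 0 ⇒ x_A = 26 − 0.25x_B.
Substituting the second reaction function into the first: x_B = 103/3 − (1/3)(26 − 0.25x_B), which gives (11/12)x_B = 77/3 ⇒ x_B = 28.
Then x_A = 26 − 0.25·28 = 19.

28, 19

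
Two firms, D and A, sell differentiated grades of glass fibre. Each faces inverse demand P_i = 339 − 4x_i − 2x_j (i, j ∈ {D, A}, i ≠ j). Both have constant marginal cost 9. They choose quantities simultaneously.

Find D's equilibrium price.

Firm D's profit: π = x_D(339 − 4x_D − 2x_A) − 9x_D.
∂π/∂x_D = 330 − 8x_D − 2x_A = 0 ⇒ x_D = 41.25 − 0.25x_A.
The game is symmetric, so in equilibrium x_A = x_D: the reaction function gives 1.25x_D = 41.25, hence x_D = 33.
P_D = 339 − 4·33 − 2·33 = 141.

141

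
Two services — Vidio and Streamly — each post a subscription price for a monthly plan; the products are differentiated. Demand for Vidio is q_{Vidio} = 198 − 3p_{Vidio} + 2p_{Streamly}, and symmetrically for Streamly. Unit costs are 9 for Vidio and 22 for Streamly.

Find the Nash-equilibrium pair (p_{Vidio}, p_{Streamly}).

58.6875, 63.5625

Vidio's profit: π = (p_{Vidio} − 9)(198 − 3p_{Vidio} + 2p_{Streamly}).
∂π/∂p_{Vidio} = 225 − 6p_{Vidio} + 2p_{Streamly} = 0 ⇒ p_{Vidio} = 37.5 + (1/3)p_{Streamly}.
Similarly p_{Streamly} = 44 + (1/3)p_{Vidio}.
Solving the two reaction functions simultaneously: (1 − (1/3)(1/3))p_{Vidio} = 37.5 + (1/3)·44, so (8/9)p_{Vidio} = 313/6 and p_{Vidio} = 58.6875.
Then p_{Streamly} = 44 + (1/3)·58.6875 = 63.5625.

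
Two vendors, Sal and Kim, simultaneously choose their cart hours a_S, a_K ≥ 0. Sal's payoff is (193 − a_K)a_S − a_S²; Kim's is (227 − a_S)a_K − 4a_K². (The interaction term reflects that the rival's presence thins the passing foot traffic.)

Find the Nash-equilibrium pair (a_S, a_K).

Expanding Sal's payoff: 193a_S − a_Ka_S − a_S².
∂π/∂a_S = 193 − a_K − 2a_S = 0, so a_S = 96.5 − 0.5a_K.
Likewise for Kim: a_K = 28.375 − 0.125a_S.
Solving the two reaction functions simultaneously: (1 − (−0.5)(−0.125))a_S = 96.5 − 0.5·28.375, so 0.9375a_S = 82.3125 and a_S = 87.8.
Then a_K = 28.375 − 0.125·87.8 = 17.4.

87.8, 17.4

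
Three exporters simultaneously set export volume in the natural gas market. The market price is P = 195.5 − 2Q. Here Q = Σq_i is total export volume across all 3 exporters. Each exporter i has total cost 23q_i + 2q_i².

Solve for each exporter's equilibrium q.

A representative exporter's profit is π_i = q_i(195.5 − 2Q) − 23q_i − 2q_i², with Q = q_i + Σ_{j≠i} q_j.
First-order condition: 172.5 − 8q_i − 2Σ_{j≠i} q_j = 0.
With identical exporters, set every q_j = q: then 172.5 − 8q − 4q = 0, i.e. q = 172.5/12 = 14.375.

14.375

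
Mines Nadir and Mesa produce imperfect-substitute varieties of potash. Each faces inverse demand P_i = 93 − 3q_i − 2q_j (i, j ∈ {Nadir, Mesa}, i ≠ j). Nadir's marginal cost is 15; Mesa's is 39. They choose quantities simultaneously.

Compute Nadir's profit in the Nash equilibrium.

379.6875

Mine Nadir's profit: π = q_{Nadir}(93 − 3q_{Nadir} − 2q_{Mesa}) − 15q_{Nadir}.
∂π/∂q_{Nadir} = 78 − 6q_{Nadir} − 2q_{Mesa} = 0 ⇒ q_{Nadir} = 13 − (1/3)q_{Mesa}.
Similarly q_{Mesa} = 9 − (1/3)q_{Nadir}.
Solving the two reaction functions simultaneously: (1 − (−1/3)(−1/3))q_{Nadir} = 13 − (1/3)·9, so (8/9)q_{Nadir} = 10 and q_{Nadir} = 11.25.
Then q_{Mesa} = 9 − (1/3)·11.25 = 5.25.
P_{Nadir} = 93 − 3·11.25 − 2·5.25 = 48.75.
Profit = (48.75 − 15)·11.25 = 379.6875.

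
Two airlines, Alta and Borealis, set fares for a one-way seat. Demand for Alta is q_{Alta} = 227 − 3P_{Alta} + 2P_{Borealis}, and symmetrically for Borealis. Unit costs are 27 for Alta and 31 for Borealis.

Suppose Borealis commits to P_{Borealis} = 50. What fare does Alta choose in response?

68

Alta's profit: π = (P_{Alta} − 27)(227 − 3P_{Alta} + 2P_{Borealis}).
∂π/∂P_{Alta} = 308 − 6P_{Alta} + 2P_{Borealis} = 0 ⇒ P_{Alta} = 154/3 + (1/3)P_{Borealis}.
At P_{Borealis} = 50: P_{Alta} = 154/3 + (1/3)·50 = 68.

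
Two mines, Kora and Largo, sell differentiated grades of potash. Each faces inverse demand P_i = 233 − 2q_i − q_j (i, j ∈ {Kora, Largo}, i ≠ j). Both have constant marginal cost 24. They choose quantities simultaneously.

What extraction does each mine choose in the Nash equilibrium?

Mine Kora's profit: π = q_{Kora}(233 − 2q_{Kora} − q_{Largo}) − 24q_{Kora}.
∂π/∂q_{Kora} = 209 − 4q_{Kora} − q_{Largo} = 0 ⇒ q_{Kora} = 52.25 − 0.25q_{Largo}.
The game is symmetric, so in equilibrium q_{Largo} = q_{Kora}: the reaction function gives 1.25q_{Kora} = 52.25, hence q_{Kora} = 41.8.

41.8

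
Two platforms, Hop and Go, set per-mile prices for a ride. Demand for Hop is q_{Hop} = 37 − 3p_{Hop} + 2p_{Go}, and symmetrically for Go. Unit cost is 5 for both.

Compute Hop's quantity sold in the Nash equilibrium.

24

Hop's profit: π = (p_{Hop} − 5)(37 − 3p_{Hop} + 2p_{Go}).
∂π/∂p_{Hop} = 52 − 6p_{Hop} + 2p_{Go} = 0 ⇒ p_{Hop} = 26/3 + (1/3)p_{Go}.
Setting p_{Hop} = p_{Go} in the reaction function: p_{Hop} = 26/3 + (1/3)p_{Hop}, so p_{Hop} = (26/3) / (2/3) = 13.
q_{Hop} = 37 − 3·13 + 2·13 = 24.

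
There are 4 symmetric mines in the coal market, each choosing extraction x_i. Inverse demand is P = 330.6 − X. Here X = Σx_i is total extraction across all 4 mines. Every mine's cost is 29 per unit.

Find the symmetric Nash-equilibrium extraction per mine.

60.32

A representative mine's profit is π_i = x_i(330.6 − X) − 29x_i, with X = x_i + Σ_{j≠i} x_j.
First-order condition: 301.6 − 2x_i − Σ_{j≠i} x_j = 0.
Imposing symmetry (x_j = x for all j) turns Σ_{j≠i} x_j into 3x, so 301.6 = 5x and x = 60.32.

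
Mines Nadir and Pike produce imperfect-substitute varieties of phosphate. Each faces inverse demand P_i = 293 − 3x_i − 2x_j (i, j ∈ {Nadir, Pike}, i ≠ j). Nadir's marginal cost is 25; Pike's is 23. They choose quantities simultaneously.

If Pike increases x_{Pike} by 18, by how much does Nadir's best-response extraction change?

-6

Mine Nadir's profit: π = x_{Nadir}(293 − 3x_{Nadir} − 2x_{Pike}) − 25x_{Nadir}.
∂π/∂x_{Nadir} = 268 − 6x_{Nadir} − 2x_{Pike} = 0 ⇒ x_{Nadir} = 134/3 − (1/3)x_{Pike}.
The reaction-function slope is −1/3, so an 18-unit rise in x_{Pike} moves x_{Nadir} by −1/3 × 18 = −6. Nadir's best response falls — the actions are strategic substitutes.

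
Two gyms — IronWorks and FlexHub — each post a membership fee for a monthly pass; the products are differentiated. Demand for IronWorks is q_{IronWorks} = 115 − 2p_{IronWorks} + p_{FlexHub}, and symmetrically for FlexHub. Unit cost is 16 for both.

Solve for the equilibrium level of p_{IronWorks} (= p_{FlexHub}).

IronWorks's profit: π = (p_{IronWorks} − 16)(115 − 2p_{IronWorks} + p_{FlexHub}).
∂π/∂p_{IronWorks} = 147 − 4p_{IronWorks} + p_{FlexHub} = 0 ⇒ p_{IronWorks} = 36.75 + 0.25p_{FlexHub}.
The game is symmetric, so in equilibrium p_{FlexHub} = p_{IronWorks}: the reaction function gives 0.75p_{IronWorks} = 36.75, hence p_{IronWorks} = 49.

49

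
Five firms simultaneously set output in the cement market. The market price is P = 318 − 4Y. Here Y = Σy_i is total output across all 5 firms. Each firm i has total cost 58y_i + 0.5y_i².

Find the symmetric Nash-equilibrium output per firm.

10.4

A representative firm's profit is π_i = y_i(318 − 4Y) − 58y_i − 0.5y_i², with Y = y_i + Σ_{j≠i} y_j.
First-order condition: 260 − 9y_i − 4Σ_{j≠i} y_j = 0.
In a symmetric equilibrium every firm chooses the same y, so Σ_{j≠i} y_j = 4y. The condition becomes 260 − 25y = 0, giving y = 260/25 = 10.4.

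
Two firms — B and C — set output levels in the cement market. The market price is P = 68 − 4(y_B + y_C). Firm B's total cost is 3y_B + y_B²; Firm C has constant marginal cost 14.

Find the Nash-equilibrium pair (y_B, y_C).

4.75, 4.375

Firm B's profit: π = y_B(68 − 4(y_B + y_C)) − 3y_B − y_B².
∂π/∂y_B = 65 − 10y_B − 4y_C = 0, so y_B = 6.5 − 0.4y_C.
For C: ∂π/∂y_C = 54 − 8y_C − 4y_B = 0 ⇒ y_C = 6.75 − 0.5y_B.
Substituting the second reaction function into the first: y_B = 6.5 − 0.4(6.75 − 0.5y_B), which gives 0.8y_B = 3.8 ⇒ y_B = 4.75.
Then y_C = 6.75 − 0.5·4.75 = 4.375.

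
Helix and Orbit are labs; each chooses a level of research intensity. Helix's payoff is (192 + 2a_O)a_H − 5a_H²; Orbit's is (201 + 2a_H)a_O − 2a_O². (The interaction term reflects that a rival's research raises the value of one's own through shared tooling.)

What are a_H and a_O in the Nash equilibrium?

32.5, 66.5

Expanding Helix's payoff: 192a_H + 2a_Oa_H − 5a_H².
∂π/∂a_H = 192 + 2a_O − 10a_H = 0, so a_H = 19.2 + 0.2a_O.
Likewise for Orbit: a_O = 50.25 + 0.5a_H.
Plugging a_O into Helix's best response: a_H = 19.2 + 0.2(50.25 + 0.5a_H) ⇒ 0.9a_H = 29.25, so a_H = 32.5.
Then a_O = 50.25 + 0.5·32.5 = 66.5.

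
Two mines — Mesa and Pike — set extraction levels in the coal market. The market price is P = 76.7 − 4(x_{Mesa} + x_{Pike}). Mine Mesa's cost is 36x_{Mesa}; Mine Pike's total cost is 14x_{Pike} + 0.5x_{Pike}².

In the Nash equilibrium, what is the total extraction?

8.1125

Mine Mesa's profit: π = x_{Mesa}(76.7 − 4(x_{Mesa} + x_{Pike})) − 36x_{Mesa}.
∂π/∂x_{Mesa} = 40.7 − 8x_{Mesa} − 4x_{Pike} = 0, so x_{Mesa} = 5.0875 − 0.5x_{Pike}.
For Pike: ∂π/∂x_{Pike} = 62.7 − 9x_{Pike} − 4x_{Mesa} = 0 ⇒ x_{Pike} = 209/30 − (4/9)x_{Mesa}.
Substituting the second reaction function into the first: x_{Mesa} = 5.0875 − 0.5(209/30 − (4/9)x_{Mesa}), which gives (7/9)x_{Mesa} = 77/48 ⇒ x_{Mesa} = 2.0625.
Then x_{Pike} = 209/30 − (4/9)·2.0625 = 6.05.
Total extraction: 2.0625 + 6.05 = 8.1125.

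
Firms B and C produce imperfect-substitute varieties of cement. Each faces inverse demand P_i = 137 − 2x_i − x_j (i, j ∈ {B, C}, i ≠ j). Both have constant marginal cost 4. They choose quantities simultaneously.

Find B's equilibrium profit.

Firm B's profit: π = x_B(137 − 2x_B − x_C) − 4x_B.
∂π/∂x_B = 133 − 4x_B − x_C = 0 ⇒ x_B = 33.25 − 0.25x_C.
Setting x_B = x_C in the reaction function: x_B = 33.25 − 0.25x_B, so x_B = 33.25 / 1.25 = 26.6.
P_B = 137 − 2·26.6 − 26.6 = 57.2.
Profit = (57.2 − 4)·26.6 = 1415.12.

1415.12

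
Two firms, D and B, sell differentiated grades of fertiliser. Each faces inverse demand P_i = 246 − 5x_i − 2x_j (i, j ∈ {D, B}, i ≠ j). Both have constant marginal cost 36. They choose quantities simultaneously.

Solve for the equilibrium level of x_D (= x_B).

17.5

Firm D's profit: π = x_D(246 − 5x_D − 2x_B) − 36x_D.
∂π/∂x_D = 210 − 10x_D − 2x_B = 0 ⇒ x_D = 21 − 0.2x_B.
By symmetry x_B = x_D; substituting into the reaction function, 1.2x_D = 21 and x_D = 17.5.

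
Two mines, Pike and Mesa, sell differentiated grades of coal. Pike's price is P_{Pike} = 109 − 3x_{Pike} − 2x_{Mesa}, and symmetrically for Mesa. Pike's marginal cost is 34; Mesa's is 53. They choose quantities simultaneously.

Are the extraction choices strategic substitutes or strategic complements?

strategic substitutes

Mine Pike's profit: π = x_{Pike}(109 − 3x_{Pike} − 2x_{Mesa}) − 34x_{Pike}.
∂π/∂x_{Pike} = 75 − 6x_{Pike} − 2x_{Mesa} = 0 ⇒ x_{Pike} = 12.5 − (1/3)x_{Mesa}.
The best-response slope dx_{Pike}/dx_{Mesa} = −1/3 < 0: the reaction function is downward-sloping, so the choices are strategic substitutes.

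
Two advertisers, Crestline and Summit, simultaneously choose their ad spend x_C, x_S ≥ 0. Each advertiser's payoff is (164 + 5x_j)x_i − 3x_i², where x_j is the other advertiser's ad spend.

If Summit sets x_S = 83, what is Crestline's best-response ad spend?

96.5

Crestline's payoff is (164 + 5x_S)x_C − 3x_C².
∂π/∂x_C = 164 + 5x_S − 6x_C = 0, so x_C = 82/3 + (5/6)x_S.
At x_S = 83: x_C = 82/3 + (5/6)·83 = 96.5.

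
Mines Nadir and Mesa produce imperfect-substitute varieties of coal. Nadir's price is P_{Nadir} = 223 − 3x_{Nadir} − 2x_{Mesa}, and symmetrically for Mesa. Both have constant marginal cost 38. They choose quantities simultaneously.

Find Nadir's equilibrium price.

107.375

Mine Nadir's profit: π = x_{Nadir}(223 − 3x_{Nadir} − 2x_{Mesa}) − 38x_{Nadir}.
∂π/∂x_{Nadir} = 185 − 6x_{Nadir} − 2x_{Mesa} = 0 ⇒ x_{Nadir} = 185/6 − (1/3)x_{Mesa}.
By symmetry x_{Mesa} = x_{Nadir}; substituting into the reaction function, (4/3)x_{Nadir} = 185/6 and x_{Nadir} = 23.125.
P_{Nadir} = 223 − 3·23.125 − 2·23.125 = 107.375.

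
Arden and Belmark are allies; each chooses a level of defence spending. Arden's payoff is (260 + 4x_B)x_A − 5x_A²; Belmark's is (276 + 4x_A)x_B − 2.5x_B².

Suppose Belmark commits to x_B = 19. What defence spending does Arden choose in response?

33.6

Expanding Arden's payoff: 260x_A + 4x_Bx_A − 5x_A².
∂π/∂x_A = 260 + 4x_B − 10x_A = 0, so x_A = 26 + 0.4x_B.
At x_B = 19: x_A = 26 + 0.4·19 = 33.6.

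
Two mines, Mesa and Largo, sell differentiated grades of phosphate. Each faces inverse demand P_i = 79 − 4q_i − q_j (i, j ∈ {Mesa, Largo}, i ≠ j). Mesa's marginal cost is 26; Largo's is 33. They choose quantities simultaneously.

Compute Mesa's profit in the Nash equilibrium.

144

Mine Mesa's profit: π = q_{Mesa}(79 − 4q_{Mesa} − q_{Largo}) − 26q_{Mesa}.
∂π/∂q_{Mesa} = 53 − 8q_{Mesa} − q_{Largo} = 0 ⇒ q_{Mesa} = 6.625 − 0.125q_{Largo}.
Similarly q_{Largo} = 5.75 − 0.125q_{Mesa}.
Substituting the second reaction function into the first: q_{Mesa} = 6.625 − 0.125(5.75 − 0.125q_{Mesa}), which gives (63/64)q_{Mesa} = 189/32 ⇒ q_{Mesa} = 6.
Then q_{Largo} = 5.75 − 0.125·6 = 5.
P_{Mesa} = 79 − 4·6 − 5 = 50.
Profit = (50 − 26)·6 = 144.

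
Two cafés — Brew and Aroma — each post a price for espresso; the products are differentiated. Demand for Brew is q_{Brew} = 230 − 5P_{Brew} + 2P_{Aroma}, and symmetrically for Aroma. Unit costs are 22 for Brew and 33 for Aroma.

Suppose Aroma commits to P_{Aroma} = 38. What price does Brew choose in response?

Brew's profit: π = (P_{Brew} − 22)(230 − 5P_{Brew} + 2P_{Aroma}).
∂π/∂P_{Brew} = 340 − 10P_{Brew} + 2P_{Aroma} = 0 ⇒ P_{Brew} = 34 + 0.2P_{Aroma}.
At P_{Aroma} = 38: P_{Brew} = 34 + 0.2·38 = 41.6.

41.6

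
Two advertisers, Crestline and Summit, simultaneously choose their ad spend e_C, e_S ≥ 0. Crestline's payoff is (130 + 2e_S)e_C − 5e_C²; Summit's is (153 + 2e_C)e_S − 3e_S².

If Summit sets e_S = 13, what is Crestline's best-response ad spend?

15.6

Expanding Crestline's payoff: 130e_C + 2e_Se_C − 5e_C².
∂π/∂e_C = 130 + 2e_S − 10e_C = 0, so e_C = 13 + 0.2e_S.
At e_S = 13: e_C = 13 + 0.2·13 = 15.6.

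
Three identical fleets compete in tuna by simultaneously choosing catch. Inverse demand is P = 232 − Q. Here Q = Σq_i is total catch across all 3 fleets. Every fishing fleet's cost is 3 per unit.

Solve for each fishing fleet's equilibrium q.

A representative fishing fleet's profit is π_i = q_i(232 − Q) − 3q_i, with Q = q_i + Σ_{j≠i} q_j.
First-order condition: 229 − 2q_i − Σ_{j≠i} q_j = 0.
Imposing symmetry (q_j = q for all j) turns Σ_{j≠i} q_j into 2q, so 229 = 4q and q = 57.25.

57.25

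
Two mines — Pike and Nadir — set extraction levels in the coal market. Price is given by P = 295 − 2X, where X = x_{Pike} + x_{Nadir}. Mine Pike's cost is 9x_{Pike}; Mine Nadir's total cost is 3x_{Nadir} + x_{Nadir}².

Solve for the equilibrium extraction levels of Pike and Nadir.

56.6, 29.8

Mine Pike's profit: π = x_{Pike}(295 − 2(x_{Pike} + x_{Nadir})) − 9x_{Pike}.
∂π/∂x_{Pike} = 286 − 4x_{Pike} − 2x_{Nadir} = 0, so x_{Pike} = 71.5 − 0.5x_{Nadir}.
For Nadir: ∂π/∂x_{Nadir} = 292 − 6x_{Nadir} − 2x_{Pike} = 0 ⇒ x_{Nadir} = 146/3 − (1/3)x_{Pike}.
Plugging x_{Nadir} into Pike's best response: x_{Pike} = 71.5 − 0.5(146/3 − (1/3)x_{Pike}) ⇒ (5/6)x_{Pike} = 283/6, so x_{Pike} = 56.6.
Then x_{Nadir} = 146/3 − (1/3)·56.6 = 29.8.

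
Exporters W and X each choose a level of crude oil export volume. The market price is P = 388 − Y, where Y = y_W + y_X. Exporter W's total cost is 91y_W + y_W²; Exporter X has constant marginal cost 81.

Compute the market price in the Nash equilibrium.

Exporter W's profit: π = y_W(388 − (y_W + y_X)) − 91y_W − y_W².
∂π/∂y_W = 297 − 4y_W − y_X = 0, so y_W = 74.25 − 0.25y_X.
For X: ∂π/∂y_X = 307 − 2y_X − y_W = 0 ⇒ y_X = 153.5 − 0.5y_W.
Solving the two reaction functions simultaneously: (1 − (−0.25)(−0.5))y_W = 74.25 − 0.25·153.5, so 0.875y_W = 35.875 and y_W = 41.
Then y_X = 153.5 − 0.5·41 = 133.
Equilibrium price: P = 388 − 174 = 214.

214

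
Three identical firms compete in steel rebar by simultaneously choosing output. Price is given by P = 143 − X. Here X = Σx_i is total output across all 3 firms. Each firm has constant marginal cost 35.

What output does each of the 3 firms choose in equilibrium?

27

A representative firm's profit is π_i = x_i(143 − X) − 35x_i, with X = x_i + Σ_{j≠i} x_j.
First-order condition: 108 − 2x_i − Σ_{j≠i} x_j = 0.
In a symmetric equilibrium every firm chooses the same x, so Σ_{j≠i} x_j = 2x. The condition becomes 108 − 4x = 0, giving x = 108/4 = 27.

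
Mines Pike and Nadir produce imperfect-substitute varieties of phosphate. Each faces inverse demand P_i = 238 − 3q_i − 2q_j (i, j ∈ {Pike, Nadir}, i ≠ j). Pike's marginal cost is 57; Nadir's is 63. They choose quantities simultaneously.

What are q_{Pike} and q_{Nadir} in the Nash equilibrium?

Mine Pike's profit: π = q_{Pike}(238 − 3q_{Pike} − 2q_{Nadir}) − 57q_{Pike}.
∂π/∂q_{Pike} = 181 − 6q_{Pike} − 2q_{Nadir} = 0 ⇒ q_{Pike} = 181/6 − (1/3)q_{Nadir}.
Similarly q_{Nadir} = 175/6 − (1/3)q_{Pike}.
Substituting the second reaction function into the first: q_{Pike} = 181/6 − (1/3)(175/6 − (1/3)q_{Pike}), which gives (8/9)q_{Pike} = 184/9 ⇒ q_{Pike} = 23.
Then q_{Nadir} = 175/6 − (1/3)·23 = 21.5.

23, 21.5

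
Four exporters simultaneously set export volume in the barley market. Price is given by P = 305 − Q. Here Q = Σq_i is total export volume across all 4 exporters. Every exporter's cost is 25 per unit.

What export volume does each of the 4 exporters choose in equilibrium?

56

A representative exporter's profit is π_i = q_i(305 − Q) − 25q_i, with Q = q_i + Σ_{j≠i} q_j.
First-order condition: 280 − 2q_i − Σ_{j≠i} q_j = 0.
Imposing symmetry (q_j = q for all j) turns Σ_{j≠i} q_j into 3q, so 280 = 5q and q = 56.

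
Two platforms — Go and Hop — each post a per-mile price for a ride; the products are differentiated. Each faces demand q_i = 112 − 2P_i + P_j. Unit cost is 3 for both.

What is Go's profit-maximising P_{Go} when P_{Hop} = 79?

Go's profit: π = (P_{Go} − 3)(112 − 2P_{Go} + P_{Hop}).
∂π/∂P_{Go} = 118 − 4P_{Go} + P_{Hop} = 0 ⇒ P_{Go} = 29.5 + 0.25P_{Hop}.
At P_{Hop} = 79: P_{Go} = 29.5 + 0.25·79 = 49.25.

49.25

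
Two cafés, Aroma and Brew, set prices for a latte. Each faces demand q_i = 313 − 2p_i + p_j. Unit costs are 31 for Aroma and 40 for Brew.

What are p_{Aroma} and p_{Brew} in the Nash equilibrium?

126.2, 129.8

Aroma's profit: π = (p_{Aroma} − 31)(313 − 2p_{Aroma} + p_{Brew}).
∂π/∂p_{Aroma} = 375 − 4p_{Aroma} + p_{Brew} = 0 ⇒ p_{Aroma} = 93.75 + 0.25p_{Brew}.
Similarly p_{Brew} = 98.25 + 0.25p_{Aroma}.
Substituting the second reaction function into the first: p_{Aroma} = 93.75 + 0.25(98.25 + 0.25p_{Aroma}), which gives 0.9375p_{Aroma} = 118.3125 ⇒ p_{Aroma} = 126.2.
Then p_{Brew} = 98.25 + 0.25·126.2 = 129.8.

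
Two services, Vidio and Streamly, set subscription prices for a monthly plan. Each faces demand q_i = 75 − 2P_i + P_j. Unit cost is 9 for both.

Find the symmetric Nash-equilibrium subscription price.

Vidio's profit: π = (P_{Vidio} − 9)(75 − 2P_{Vidio} + P_{Streamly}).
∂π/∂P_{Vidio} = 93 − 4P_{Vidio} + P_{Streamly} = 0 ⇒ P_{Vidio} = 23.25 + 0.25P_{Streamly}.
By symmetry P_{Streamly} = P_{Vidio}; substituting into the reaction function, 0.75P_{Vidio} = 23.25 and P_{Vidio} = 31.

31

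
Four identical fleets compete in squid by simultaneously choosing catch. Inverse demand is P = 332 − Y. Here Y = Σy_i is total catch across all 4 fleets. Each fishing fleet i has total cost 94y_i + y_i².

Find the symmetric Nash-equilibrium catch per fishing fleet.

34

A representative fishing fleet's profit is π_i = y_i(332 − Y) − 94y_i − y_i², with Y = y_i + Σ_{j≠i} y_j.
First-order condition: 238 − 4y_i − Σ_{j≠i} y_j = 0.
With identical fishing fleets, set every y_j = y: then 238 − 4y − 3y = 0, i.e. y = 238/7 = 34.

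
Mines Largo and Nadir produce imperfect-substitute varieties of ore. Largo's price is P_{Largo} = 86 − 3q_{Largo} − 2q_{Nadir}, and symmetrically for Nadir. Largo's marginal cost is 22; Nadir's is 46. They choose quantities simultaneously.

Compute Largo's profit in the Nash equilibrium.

Mine Largo's profit: π = q_{Largo}(86 − 3q_{Largo} − 2q_{Nadir}) − 22q_{Largo}.
∂π/∂q_{Largo} = 64 − 6q_{Largo} − 2q_{Nadir} = 0 ⇒ q_{Largo} = 32/3 − (1/3)q_{Nadir}.
Similarly q_{Nadir} = 20/3 − (1/3)q_{Largo}.
Solving the two reaction functions simultaneously: (1 − (−1/3)(−1/3))q_{Largo} = 32/3 − (1/3)·(20/3), so (8/9)q_{Largo} = 76/9 and q_{Largo} = 9.5.
Then q_{Nadir} = 20/3 − (1/3)·9.5 = 3.5.
P_{Largo} = 86 − 3·9.5 − 2·3.5 = 50.5.
Profit = (50.5 − 22)·9.5 = 270.75.

270.75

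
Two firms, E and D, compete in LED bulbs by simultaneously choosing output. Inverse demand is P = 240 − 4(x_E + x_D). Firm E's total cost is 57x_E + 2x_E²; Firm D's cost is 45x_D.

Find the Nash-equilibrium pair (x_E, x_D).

Firm E's profit: π = x_E(240 − 4(x_E + x_D)) − 57x_E − 2x_E².
∂π/∂x_E = 183 − 12x_E − 4x_D = 0, so x_E = 15.25 − (1/3)x_D.
For D: ∂π/∂x_D = 195 − 8x_D − 4x_E = 0 ⇒ x_D = 24.375 − 0.5x_E.
Solving the two reaction functions simultaneously: (1 − (−1/3)(−0.5))x_E = 15.25 − (1/3)·24.375, so (5/6)x_E = 7.125 and x_E = 8.55.
Then x_D = 24.375 − 0.5·8.55 = 20.1.

8.55, 20.1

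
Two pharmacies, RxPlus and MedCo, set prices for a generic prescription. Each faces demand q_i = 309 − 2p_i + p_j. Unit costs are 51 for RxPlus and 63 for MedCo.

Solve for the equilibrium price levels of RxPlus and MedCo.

RxPlus's profit: π = (p_{RxPlus} − 51)(309 − 2p_{RxPlus} + p_{MedCo}).
∂π/∂p_{RxPlus} = 411 − 4p_{RxPlus} + p_{MedCo} = 0 ⇒ p_{RxPlus} = 102.75 + 0.25p_{MedCo}.
Similarly p_{MedCo} = 108.75 + 0.25p_{RxPlus}.
Substituting the second reaction function into the first: p_{RxPlus} = 102.75 + 0.25(108.75 + 0.25p_{RxPlus}), which gives 0.9375p_{RxPlus} = 129.9375 ⇒ p_{RxPlus} = 138.6.
Then p_{MedCo} = 108.75 + 0.25·138.6 = 143.4.

138.6, 143.4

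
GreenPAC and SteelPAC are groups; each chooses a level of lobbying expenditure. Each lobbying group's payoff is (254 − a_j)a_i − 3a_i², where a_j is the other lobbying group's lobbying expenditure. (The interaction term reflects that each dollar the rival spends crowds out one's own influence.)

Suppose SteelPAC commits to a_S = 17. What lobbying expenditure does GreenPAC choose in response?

GreenPAC's payoff is (254 − a_S)a_G − 3a_G².
∂π/∂a_G = 254 − a_S − 6a_G = 0, so a_G = 127/3 − (1/6)a_S.
At a_S = 17: a_G = 127/3 − (1/6)·17 = 39.5.

39.5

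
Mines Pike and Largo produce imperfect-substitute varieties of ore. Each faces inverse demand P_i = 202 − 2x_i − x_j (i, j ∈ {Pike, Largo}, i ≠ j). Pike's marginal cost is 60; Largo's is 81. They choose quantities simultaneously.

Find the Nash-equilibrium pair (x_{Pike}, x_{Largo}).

29.8, 22.8

Mine Pike's profit: π = x_{Pike}(202 − 2x_{Pike} − x_{Largo}) − 60x_{Pike}.
∂π/∂x_{Pike} = 142 − 4x_{Pike} − x_{Largo} = 0 ⇒ x_{Pike} = 35.5 − 0.25x_{Largo}.
Similarly x_{Largo} = 30.25 − 0.25x_{Pike}.
Substituting the second reaction function into the first: x_{Pike} = 35.5 − 0.25(30.25 − 0.25x_{Pike}), which gives 0.9375x_{Pike} = 27.9375 ⇒ x_{Pike} = 29.8.
Then x_{Largo} = 30.25 − 0.25·29.8 = 22.8.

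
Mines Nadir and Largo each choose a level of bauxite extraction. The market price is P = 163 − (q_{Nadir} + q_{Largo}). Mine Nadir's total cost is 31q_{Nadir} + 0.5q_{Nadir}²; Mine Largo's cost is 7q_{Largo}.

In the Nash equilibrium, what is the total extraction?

88.8

Mine Nadir's profit: π = q_{Nadir}(163 − (q_{Nadir} + q_{Largo})) − 31q_{Nadir} − 0.5q_{Nadir}².
∂π/∂q_{Nadir} = 132 − 3q_{Nadir} − q_{Largo} = 0, so q_{Nadir} = 44 − (1/3)q_{Largo}.
For Largo: ∂π/∂q_{Largo} = 156 − 2q_{Largo} − q_{Nadir} = 0 ⇒ q_{Largo} = 78 − 0.5q_{Nadir}.
Plugging q_{Largo} into Nadir's best response: q_{Nadir} = 44 − (1/3)(78 − 0.5q_{Nadir}) ⇒ (5/6)q_{Nadir} = 18, so q_{Nadir} = 21.6.
Then q_{Largo} = 78 − 0.5·21.6 = 67.2.
Total extraction: 21.6 + 67.2 = 88.8.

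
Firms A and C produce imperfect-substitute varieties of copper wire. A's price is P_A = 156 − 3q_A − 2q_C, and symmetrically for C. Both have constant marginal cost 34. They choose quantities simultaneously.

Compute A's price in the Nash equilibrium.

Firm A's profit: π = q_A(156 − 3q_A − 2q_C) − 34q_A.
∂π/∂q_A = 122 − 6q_A − 2q_C = 0 ⇒ q_A = 61/3 − (1/3)q_C.
By symmetry q_C = q_A; substituting into the reaction function, (4/3)q_A = 61/3 and q_A = 15.25.
P_A = 156 − 3·15.25 − 2·15.25 = 79.75.

79.75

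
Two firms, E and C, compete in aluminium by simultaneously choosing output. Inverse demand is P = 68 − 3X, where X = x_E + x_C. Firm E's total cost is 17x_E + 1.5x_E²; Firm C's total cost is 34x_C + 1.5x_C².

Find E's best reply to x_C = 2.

5

Firm E's profit: π = x_E(68 − 3(x_E + x_C)) − 17x_E − 1.5x_E².
∂π/∂x_E = 51 − 9x_E − 3x_C = 0, so x_E = 17/3 − (1/3)x_C.
At x_C = 2: x_E = 17/3 − (1/3)·2 = 5.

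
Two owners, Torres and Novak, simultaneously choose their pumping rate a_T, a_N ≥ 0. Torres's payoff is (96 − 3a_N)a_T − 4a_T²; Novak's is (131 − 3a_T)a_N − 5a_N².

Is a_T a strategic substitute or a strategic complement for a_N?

Expanding Torres's payoff: 96a_T − 3a_Na_T − 4a_T².
∂π/∂a_T = 96 − 3a_N − 8a_T = 0, so a_T = 12 − 0.375a_N.
The best-response slope da_T/da_N = −0.375 < 0: the reaction function is downward-sloping, so the choices are strategic substitutes.

strategic substitutes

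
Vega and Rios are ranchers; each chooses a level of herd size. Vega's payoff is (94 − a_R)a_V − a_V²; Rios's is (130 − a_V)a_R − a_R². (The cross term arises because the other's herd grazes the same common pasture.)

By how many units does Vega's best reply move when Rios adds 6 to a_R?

Expanding Vega's payoff: 94a_V − a_Ra_V − a_V².
∂π/∂a_V = 94 − a_R − 2a_V = 0, so a_V = 47 − 0.5a_R.
The reaction-function slope is −0.5, so a 6-unit rise in a_R moves a_V by −0.5 × 6 = −3. Vega's best response falls — the actions are strategic substitutes.

-3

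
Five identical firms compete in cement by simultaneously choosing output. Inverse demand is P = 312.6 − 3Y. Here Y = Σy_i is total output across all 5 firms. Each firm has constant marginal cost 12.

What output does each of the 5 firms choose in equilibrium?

16.7

A representative firm's profit is π_i = y_i(312.6 − 3Y) − 12y_i, with Y = y_i + Σ_{j≠i} y_j.
First-order condition: 300.6 − 6y_i − 3Σ_{j≠i} y_j = 0.
With identical firms, set every y_j = y: then 300.6 − 6y − 12y = 0, i.e. y = 300.6/18 = 16.7.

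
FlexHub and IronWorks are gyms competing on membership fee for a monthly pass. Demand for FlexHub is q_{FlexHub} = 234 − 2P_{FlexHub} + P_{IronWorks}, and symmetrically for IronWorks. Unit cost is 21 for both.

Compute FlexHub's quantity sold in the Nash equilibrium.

FlexHub's profit: π = (P_{FlexHub} − 21)(234 − 2P_{FlexHub} + P_{IronWorks}).
∂π/∂P_{FlexHub} = 276 − 4P_{FlexHub} + P_{IronWorks} = 0 ⇒ P_{FlexHub} = 69 + 0.25P_{IronWorks}.
Setting P_{FlexHub} = P_{IronWorks} in the reaction function: P_{FlexHub} = 69 + 0.25P_{FlexHub}, so P_{FlexHub} = 69 / 0.75 = 92.
q_{FlexHub} = 234 − 2·92 + 92 = 142.

142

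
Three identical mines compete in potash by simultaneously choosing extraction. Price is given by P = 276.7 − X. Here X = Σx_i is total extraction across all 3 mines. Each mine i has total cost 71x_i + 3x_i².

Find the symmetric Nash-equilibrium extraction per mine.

20.57

A representative mine's profit is π_i = x_i(276.7 − X) − 71x_i − 3x_i², with X = x_i + Σ_{j≠i} x_j.
First-order condition: 205.7 − 8x_i − Σ_{j≠i} x_j = 0.
In a symmetric equilibrium every mine chooses the same x, so Σ_{j≠i} x_j = 2x. The condition becomes 205.7 − 10x = 0, giving x = 205.7/10 = 20.57.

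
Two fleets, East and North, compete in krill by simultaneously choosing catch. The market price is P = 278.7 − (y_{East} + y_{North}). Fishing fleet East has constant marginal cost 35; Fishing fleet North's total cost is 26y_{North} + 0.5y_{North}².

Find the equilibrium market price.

Fishing fleet East's profit: π = y_{East}(278.7 − (y_{East} + y_{North})) − 35y_{East}.
∂π/∂y_{East} = 243.7 − 2y_{East} − y_{North} = 0, so y_{East} = 121.85 − 0.5y_{North}.
For North: ∂π/∂y_{North} = 252.7 − 3y_{North} − y_{East} = 0 ⇒ y_{North} = 2527/30 − (1/3)y_{East}.
Solving the two reaction functions simultaneously: (1 − (−0.5)(−1/3))y_{East} = 121.85 − 0.5·(2527/30), so (5/6)y_{East} = 1196/15 and y_{East} = 95.68.
Then y_{North} = 2527/30 − (1/3)·95.68 = 52.34.
Equilibrium price: P = 278.7 − 148.02 = 130.68.

130.68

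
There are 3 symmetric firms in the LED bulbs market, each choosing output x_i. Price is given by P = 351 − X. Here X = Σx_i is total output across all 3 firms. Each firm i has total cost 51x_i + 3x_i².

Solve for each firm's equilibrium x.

A representative firm's profit is π_i = x_i(351 − X) − 51x_i − 3x_i², with X = x_i + Σ_{j≠i} x_j.
First-order condition: 300 − 8x_i − Σ_{j≠i} x_j = 0.
In a symmetric equilibrium every firm chooses the same x, so Σ_{j≠i} x_j = 2x. The condition becomes 300 − 10x = 0, giving x = 300/10 = 30.

30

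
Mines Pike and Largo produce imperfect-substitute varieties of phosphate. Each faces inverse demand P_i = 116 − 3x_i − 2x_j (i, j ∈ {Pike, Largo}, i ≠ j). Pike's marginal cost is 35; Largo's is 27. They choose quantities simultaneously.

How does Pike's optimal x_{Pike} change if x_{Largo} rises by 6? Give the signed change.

Mine Pike's profit: π = x_{Pike}(116 − 3x_{Pike} − 2x_{Largo}) − 35x_{Pike}.
∂π/∂x_{Pike} = 81 − 6x_{Pike} − 2x_{Largo} = 0 ⇒ x_{Pike} = 13.5 − (1/3)x_{Largo}.
The reaction-function slope is −1/3, so a 6-unit rise in x_{Largo} moves x_{Pike} by −1/3 × 6 = −2. Pike's best response falls — the actions are strategic substitutes.

-2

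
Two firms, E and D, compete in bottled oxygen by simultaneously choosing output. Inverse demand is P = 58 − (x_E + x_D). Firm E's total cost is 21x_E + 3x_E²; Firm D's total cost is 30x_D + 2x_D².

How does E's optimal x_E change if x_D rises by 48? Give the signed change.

-6

Firm E's profit: π = x_E(58 − (x_E + x_D)) − 21x_E − 3x_E².
∂π/∂x_E = 37 − 8x_E − x_D = 0, so x_E = 4.625 − 0.125x_D.
The reaction-function slope is −0.125, so a 48-unit rise in x_D moves x_E by −0.125 × 48 = −6. E's best response falls — the actions are strategic substitutes.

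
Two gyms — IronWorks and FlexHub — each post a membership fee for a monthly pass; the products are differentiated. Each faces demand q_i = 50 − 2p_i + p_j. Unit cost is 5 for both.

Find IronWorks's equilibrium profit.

IronWorks's profit: π = (p_{IronWorks} − 5)(50 − 2p_{IronWorks} + p_{FlexHub}).
∂π/∂p_{IronWorks} = 60 − 4p_{IronWorks} + p_{FlexHub} = 0 ⇒ p_{IronWorks} = 15 + 0.25p_{FlexHub}.
By symmetry p_{FlexHub} = p_{IronWorks}; substituting into the reaction function, 0.75p_{IronWorks} = 15 and p_{IronWorks} = 20.
q_{IronWorks} = 50 − 2·20 + 20 = 30.
Profit = (20 − 5)·30 = 450.

450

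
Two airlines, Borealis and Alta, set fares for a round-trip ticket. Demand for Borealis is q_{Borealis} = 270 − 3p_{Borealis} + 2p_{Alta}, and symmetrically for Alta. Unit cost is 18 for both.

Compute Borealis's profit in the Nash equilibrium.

11907

Borealis's profit: π = (p_{Borealis} − 18)(270 − 3p_{Borealis} + 2p_{Alta}).
∂π/∂p_{Borealis} = 324 − 6p_{Borealis} + 2p_{Alta} = 0 ⇒ p_{Borealis} = 54 + (1/3)p_{Alta}.
Setting p_{Borealis} = p_{Alta} in the reaction function: p_{Borealis} = 54 + (1/3)p_{Borealis}, so p_{Borealis} = 54 / (2/3) = 81.
q_{Borealis} = 270 − 3·81 + 2·81 = 189.
Profit = (81 − 18)·189 = 11907.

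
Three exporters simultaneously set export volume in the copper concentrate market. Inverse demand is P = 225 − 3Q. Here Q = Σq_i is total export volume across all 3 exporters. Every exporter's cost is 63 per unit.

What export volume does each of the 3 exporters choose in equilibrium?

A representative exporter's profit is π_i = q_i(225 − 3Q) − 63q_i, with Q = q_i + Σ_{j≠i} q_j.
First-order condition: 162 − 6q_i − 3Σ_{j≠i} q_j = 0.
Imposing symmetry (q_j = q for all j) turns Σ_{j≠i} q_j into 2q, so 162 = 12q and q = 13.5.

13.5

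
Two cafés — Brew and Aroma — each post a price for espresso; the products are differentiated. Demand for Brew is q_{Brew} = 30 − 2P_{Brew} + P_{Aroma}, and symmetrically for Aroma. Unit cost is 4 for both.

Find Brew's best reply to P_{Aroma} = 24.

15.5

Brew's profit: π = (P_{Brew} − 4)(30 − 2P_{Brew} + P_{Aroma}).
∂π/∂P_{Brew} = 38 − 4P_{Brew} + P_{Aroma} = 0 ⇒ P_{Brew} = 9.5 + 0.25P_{Aroma}.
At P_{Aroma} = 24: P_{Brew} = 9.5 + 0.25·24 = 15.5.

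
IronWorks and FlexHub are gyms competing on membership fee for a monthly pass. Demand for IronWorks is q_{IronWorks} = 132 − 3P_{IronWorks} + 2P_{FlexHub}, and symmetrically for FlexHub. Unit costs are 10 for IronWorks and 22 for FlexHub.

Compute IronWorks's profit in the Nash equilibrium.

IronWorks's profit: π = (P_{IronWorks} − 10)(132 − 3P_{IronWorks} + 2P_{FlexHub}).
∂π/∂P_{IronWorks} = 162 − 6P_{IronWorks} + 2P_{FlexHub} = 0 ⇒ P_{IronWorks} = 27 + (1/3)P_{FlexHub}.
Similarly P_{FlexHub} = 33 + (1/3)P_{IronWorks}.
Solving the two reaction functions simultaneously: (1 − (1/3)(1/3))P_{IronWorks} = 27 + (1/3)·33, so (8/9)P_{IronWorks} = 38 and P_{IronWorks} = 42.75.
Then P_{FlexHub} = 33 + (1/3)·42.75 = 47.25.
q_{IronWorks} = 132 − 3·42.75 + 2·47.25 = 98.25.
Profit = (42.75 − 10)·98.25 = 3217.6875.

3217.6875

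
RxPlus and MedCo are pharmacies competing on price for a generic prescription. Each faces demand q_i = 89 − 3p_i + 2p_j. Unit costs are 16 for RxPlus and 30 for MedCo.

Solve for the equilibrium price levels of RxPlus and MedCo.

RxPlus's profit: π = (p_{RxPlus} − 16)(89 − 3p_{RxPlus} + 2p_{MedCo}).
∂π/∂p_{RxPlus} = 137 − 6p_{RxPlus} + 2p_{MedCo} = 0 ⇒ p_{RxPlus} = 137/6 + (1/3)p_{MedCo}.
Similarly p_{MedCo} = 179/6 + (1/3)p_{RxPlus}.
Solving the two reaction functions simultaneously: (1 − (1/3)(1/3))p_{RxPlus} = 137/6 + (1/3)·(179/6), so (8/9)p_{RxPlus} = 295/9 and p_{RxPlus} = 36.875.
Then p_{MedCo} = 179/6 + (1/3)·36.875 = 42.125.

36.875, 42.125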